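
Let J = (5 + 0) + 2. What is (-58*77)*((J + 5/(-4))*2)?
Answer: -51359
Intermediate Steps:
J = 7 (J = 5 + 2 = 7)
(-58*77)*((J + 5/(-4))*2) = (-58*77)*((7 + 5/(-4))*2) = -4466*(7 + 5*(-¼))*2 = -4466*(7 - 5/4)*2 = -51359*2/2 = -4466*23/2 = -51359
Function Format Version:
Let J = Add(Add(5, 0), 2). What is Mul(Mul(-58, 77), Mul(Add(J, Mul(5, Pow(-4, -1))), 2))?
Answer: -51359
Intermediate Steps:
J = 7 (J = Add(5, 2) = 7)
Mul(Mul(-58, 77), Mul(Add(J, Mul(5, Pow(-4, -1))), 2)) = Mul(Mul(-58, 77), Mul(Add(7, Mul(5, Pow(-4, -1))), 2)) = Mul(-4466, Mul(Add(7, Mul(5, Rational(-1, 4))), 2)) = Mul(-4466, Mul(Add(7, Rational(-5, 4)), 2)) = Mul(-4466, Mul(Rational(23, 4), 2)) = Mul(-4466, Rational(23, 2)) = -51359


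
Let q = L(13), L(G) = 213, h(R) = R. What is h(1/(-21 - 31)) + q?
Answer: 11075/52 ≈ 212.98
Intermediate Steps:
q = 213
h(1/(-21 - 31)) + q = 1/(-21 - 31) + 213 = 1/(-52) + 213 = -1/52 + 213 = 11075/52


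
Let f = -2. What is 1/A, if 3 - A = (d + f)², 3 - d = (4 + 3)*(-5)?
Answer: -1/1293 ≈ -0.00077340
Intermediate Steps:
d = 38 (d = 3 - (4 + 3)*(-5) = 3 - 7*(-5) = 3 - 1*(-35) = 3 + 35 = 38)
A = -1293 (A = 3 - (38 - 2)² = 3 - 1*36² = 3 - 1*1296 = 3 - 1296 = -1293)
1/A = 1/(-1293) = -1/1293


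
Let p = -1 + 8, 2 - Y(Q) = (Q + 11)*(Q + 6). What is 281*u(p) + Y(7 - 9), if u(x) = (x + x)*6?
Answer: 23570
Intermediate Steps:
Y(Q) = 2 - (6 + Q)*(11 + Q) (Y(Q) = 2 - (Q + 11)*(Q + 6) = 2 - (11 + Q)*(6 + Q) = 2 - (6 + Q)*(11 + Q))
p = 7
u(x) = 12*x (u(x) = (2*x)*6 = 12*x)
281*u(p) + Y(7 - 9) = 281*(12*7) + (-64 - (7 - 9)² - 17*(7 - 9)) = 281*84 + (-64 - 1*(-2)² - 17*(-2)) = 23604 + (-64 - 1*4 + 34) = 23604 + (-64 - 4 + 34) = 23604 - 34 = 23570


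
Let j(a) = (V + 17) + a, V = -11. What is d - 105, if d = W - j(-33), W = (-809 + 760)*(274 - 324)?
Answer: 2372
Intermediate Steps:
W = 2450 (W = -49*(-50) = 2450)
j(a) = 6 + a (j(a) = (-11 + 17) + a = 6 + a)
d = 2477 (d = 2450 - (6 - 33) = 2450 - 1*(-27) = 2450 + 27 = 2477)
d - 105 = 2477 - 105 = 2372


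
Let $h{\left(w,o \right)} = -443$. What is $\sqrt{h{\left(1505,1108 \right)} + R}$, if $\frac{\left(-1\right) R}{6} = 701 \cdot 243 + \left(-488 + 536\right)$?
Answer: $i \sqrt{1022789} \approx 1011.3 i$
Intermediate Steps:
$R = -1022346$ ($R = - 6 \left(701 \cdot 243 + \left(-488 + 536\right)\right) = - 6 \left(170343 + 48\right) = \left(-6\right) 170391 = -1022346$)
$\sqrt{h{\left(1505,1108 \right)} + R} = \sqrt{-443 - 1022346} = \sqrt{-1022789} = i \sqrt{1022789}$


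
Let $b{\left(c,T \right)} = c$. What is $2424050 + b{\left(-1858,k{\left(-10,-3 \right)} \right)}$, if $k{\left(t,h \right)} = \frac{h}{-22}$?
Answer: $2422192$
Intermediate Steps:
$k{\left(t,h \right)} = - \frac{h}{22}$ ($k{\left(t,h \right)} = h \left(- \frac{1}{22}\right) = - \frac{h}{22}$)
$2424050 + b{\left(-1858,k{\left(-10,-3 \right)} \right)} = 2424050 - 1858 = 2422192$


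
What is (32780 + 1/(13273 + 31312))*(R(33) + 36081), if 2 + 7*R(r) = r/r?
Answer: 369124274758366/312095 ≈ 1.1827e+9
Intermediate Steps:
R(r) = -⅐ (R(r) = -2/7 + (r/r)/7 = -2/7 + (⅐)*1 = -2/7 + ⅐ = -⅐)
(32780 + 1/(13273 + 31312))*(R(33) + 36081) = (32780 + 1/(13273 + 31312))*(-⅐ + 36081) = (32780 + 1/44585)*(252566/7) = (1461496301/44585)*(252566/7) = 369124274758366/312095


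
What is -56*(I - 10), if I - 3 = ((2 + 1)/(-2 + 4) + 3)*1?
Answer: 140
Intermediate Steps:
I = 15/2 (I = 3 + ((2 + 1)/(-2 + 4) + 3)*1 = 3 + (3/2 + 3)*1 = 3 + (9/2)*1 = 3 + 9/2 = 15/2 ≈ 7.5000)
-56*(I - 10) = -56*(15/2 - 10) = -56*(-5/2) = 140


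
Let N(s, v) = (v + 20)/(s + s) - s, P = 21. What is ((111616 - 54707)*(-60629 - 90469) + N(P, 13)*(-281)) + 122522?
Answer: -120381910317/14 ≈ -8.5987e+9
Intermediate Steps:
N(s, v) = -s + (20 + v)/(2*s) (N(s, v) = (20 + v)/((2*s)) - s = (20 + v)*(1/(2*s)) - s = (20 + v)/(2*s) - s = -s + (20 + v)/(2*s))
((111616 - 54707)*(-60629 - 90469) + N(P, 13)*(-281)) + 122522 = ((111616 - 54707)*(-60629 - 90469) + ((10 + (½)*13 - 1*21²)/21)*(-281)) + 122522 = (56909*(-151098) + ((10 + 13/2 - 1*441)/21)*(-281)) + 122522 = (-8598836082 + ((10 + 13/2 - 441)/21)*(-281)) + 122522 = (-8598836082 + ((1/21)*(-849/2))*(-281)) + 122522 = (-8598836082 - 283/14*(-281)) + 122522 = (-8598836082 + 79523/14) + 122522 = -120383625625/14 + 122522 = -120381910317/14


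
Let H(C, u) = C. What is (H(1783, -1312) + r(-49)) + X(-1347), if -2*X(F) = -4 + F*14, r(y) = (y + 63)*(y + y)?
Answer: 9842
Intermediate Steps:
r(y) = 2*y*(63 + y) (r(y) = (63 + y)*(2*y) = 2*y*(63 + y))
X(F) = 2 - 7*F (X(F) = -(-4 + F*14)/2 = -(-4 + 14*F)/2 = 2 - 7*F)
(H(1783, -1312) + r(-49)) + X(-1347) = (1783 + 2*(-49)*(63 - 49)) + (2 - 7*(-1347)) = (1783 + 2*(-49)*14) + (2 + 9429) = (1783 - 1372) + 9431 = 411 + 9431 = 9842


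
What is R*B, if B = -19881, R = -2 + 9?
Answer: -139167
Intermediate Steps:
R = 7
R*B = 7*(-19881) = -139167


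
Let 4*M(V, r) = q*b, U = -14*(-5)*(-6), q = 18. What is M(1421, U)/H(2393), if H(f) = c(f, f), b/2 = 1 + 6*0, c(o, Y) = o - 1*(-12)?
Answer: 9/2405 ≈ 0.0037422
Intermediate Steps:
U = -420 (U = 70*(-6) = -420)
c(o, Y) = 12 + o (c(o, Y) = o + 12 = 12 + o)
b = 2 (b = 2*(1 + 6*0) = 2*(1 + 0) = 2*1 = 2)
H(f) = 12 + f
M(V, r) = 9 (M(V, r) = (18*2)/4 = (1/4)*36 = 9)
M(1421, U)/H(2393) = 9/(12 + 2393) = 9/2405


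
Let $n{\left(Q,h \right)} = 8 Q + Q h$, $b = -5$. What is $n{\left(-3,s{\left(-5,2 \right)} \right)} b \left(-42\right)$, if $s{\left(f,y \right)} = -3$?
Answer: $-3150$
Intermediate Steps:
$n{\left(-3,s{\left(-5,2 \right)} \right)} b \left(-42\right) = - 3 \left(8 - 3\right) \left(-5\right) \left(-42\right) = \left(-3\right) 5 \left(-5\right) \left(-42\right) = \left(-15\right) \left(-5\right) \left(-42\right) = 75 \left(-42\right) = -3150$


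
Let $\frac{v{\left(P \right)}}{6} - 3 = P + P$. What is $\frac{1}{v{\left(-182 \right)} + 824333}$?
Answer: $\frac{1}{822167} \approx 1.2163 \cdot 10^{-6}$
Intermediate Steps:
$v{\left(P \right)} = 18 + 12 P$ ($v{\left(P \right)} = 18 + 6 \left(P + P\right) = 18 + 6 \cdot 2 P = 18 + 12 P$)
$\frac{1}{v{\left(-182 \right)} + 824333} = \frac{1}{\left(18 + 12 \left(-182\right)\right) + 824333} = \frac{1}{\left(18 - 2184\right) + 824333} = \frac{1}{-2166 + 824333} = \frac{1}{822167}$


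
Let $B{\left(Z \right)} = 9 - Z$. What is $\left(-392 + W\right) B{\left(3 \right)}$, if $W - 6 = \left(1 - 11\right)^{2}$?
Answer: $-1716$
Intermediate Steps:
$W = 106$ ($W = 6 + \left(1 - 11\right)^{2} = 6 + \left(-10\right)^{2} = 6 + 100 = 106$)
$\left(-392 + W\right) B{\left(3 \right)} = \left(-392 + 106\right) \left(9 - 3\right) = - 286 \left(9 - 3\right) = \left(-286\right) 6 = -1716$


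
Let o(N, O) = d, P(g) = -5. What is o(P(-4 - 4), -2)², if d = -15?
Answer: 225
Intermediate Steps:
o(N, O) = -15
o(P(-4 - 4), -2)² = (-15)² = 225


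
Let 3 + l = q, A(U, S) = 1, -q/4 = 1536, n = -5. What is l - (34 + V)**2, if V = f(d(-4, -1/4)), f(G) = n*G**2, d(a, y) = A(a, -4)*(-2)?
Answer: -6343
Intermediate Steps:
q = -6144 (q = -4*1536 = -6144)
l = -6147 (l = -3 - 6144 = -6147)
d(a, y) = -2 (d(a, y) = 1*(-2) = -2)
f(G) = -5*G**2
V = -20 (V = -5*(-2)**2 = -5*4 = -20)
l - (34 + V)**2 = -6147 - (34 - 20)**2 = -6147 - 1*14**2 = -6147 - 1*196 = -6147 - 196 = -6343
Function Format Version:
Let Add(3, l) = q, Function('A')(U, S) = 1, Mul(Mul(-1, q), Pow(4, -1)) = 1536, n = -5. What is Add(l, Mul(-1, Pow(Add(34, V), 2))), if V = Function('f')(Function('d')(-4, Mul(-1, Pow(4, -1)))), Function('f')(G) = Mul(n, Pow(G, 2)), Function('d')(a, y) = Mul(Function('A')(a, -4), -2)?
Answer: -6343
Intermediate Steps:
q = -6144 (q = Mul(-4, 1536) = -6144)
l = -6147 (l = Add(-3, -6144) = -6147)
Function('d')(a, y) = -2 (Function('d')(a, y) = Mul(1, -2) = -2)
Function('f')(G) = Mul(-5, Pow(G, 2))
V = -20 (V = Mul(-5, Pow(-2, 2)) = Mul(-5, 4) = -20)
Add(l, Mul(-1, Pow(Add(34, V), 2))) = Add(-6147, Mul(-1, Pow(Add(34, -20), 2))) = Add(-6147, Mul(-1, Pow(14, 2))) = Add(-6147, Mul(-1, 196)) = Add(-6147, -196) = -6343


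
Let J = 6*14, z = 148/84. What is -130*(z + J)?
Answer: -234130/21 ≈ -11149.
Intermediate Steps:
z = 37/21 (z = 148*(1/84) = 37/21 ≈ 1.7619)
J = 84
-130*(z + J) = -130*(37/21 + 84) = -130*1801/21 = -234130/21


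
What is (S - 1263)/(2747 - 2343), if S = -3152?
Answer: -4415/404 ≈ -10.928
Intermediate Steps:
(S - 1263)/(2747 - 2343) = (-3152 - 1263)/(2747 - 2343) = -4415/404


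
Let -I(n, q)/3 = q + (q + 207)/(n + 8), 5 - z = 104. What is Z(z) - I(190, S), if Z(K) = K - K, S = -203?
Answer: -20095/33 ≈ -608.94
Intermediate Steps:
z = -99 (z = 5 - 1*104 = 5 - 104 = -99)
Z(K) = 0
I(n, q) = -3*q - 3*(207 + q)/(8 + n) (I(n, q) = -3*(q + (q + 207)/(n + 8)) = -3*(q + (207 + q)/(8 + n)) = -3*q - 3*(207 + q)/(8 + n))
Z(z) - I(190, S) = 0 - 3*(-207 - 9*(-203) - 1*190*(-203))/(8 + 190) = 0 - 3*(-207 + 1827 + 38570)/198 = 0 - 3*40190/198 = 0 - 1*20095/33 = 0 - 20095/33 = -20095/33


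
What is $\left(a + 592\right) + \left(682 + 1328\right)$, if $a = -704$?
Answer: $1898$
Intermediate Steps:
$\left(a + 592\right) + \left(682 + 1328\right) = \left(-704 + 592\right) + \left(682 + 1328\right) = -112 + 2010 = 1898$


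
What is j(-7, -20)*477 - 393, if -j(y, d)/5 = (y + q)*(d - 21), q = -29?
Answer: -3520653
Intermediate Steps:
j(y, d) = -5*(-29 + y)*(-21 + d) (j(y, d) = -5*(y - 29)*(d - 21) = -5*(-29 + y)*(-21 + d))
j(-7, -20)*477 - 393 = (-3045 + 105*(-7) + 145*(-20) - 5*(-20)*(-7))*477 - 393 = (-3045 - 735 - 2900 - 700)*477 - 393 = -7380*477 - 393 = -3520260 - 393 = -3520653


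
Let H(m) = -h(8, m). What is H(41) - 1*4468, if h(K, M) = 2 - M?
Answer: -4429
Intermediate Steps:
H(m) = -2 + m (H(m) = -(2 - m) = -2 + m)
H(41) - 1*4468 = (-2 + 41) - 1*4468 = 39 - 4468 = -4429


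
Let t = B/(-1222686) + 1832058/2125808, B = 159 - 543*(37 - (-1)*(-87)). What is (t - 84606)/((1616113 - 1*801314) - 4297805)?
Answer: 18325447312372451/754417845801432144 ≈ 0.024291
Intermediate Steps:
B = 27309 (B = 159 - 543*(37 - 1*87) = 159 - 543*(37 - 87) = 159 - 543*(-50) = 159 + 27150 = 27309)
t = 181831498093/216599640024 (t = 27309/(-1222686) + 1832058/2125808 = 27309*(-1/1222686) + 1832058*(1/2125808) = -9103/407562 + 916029/1062904 = 181831498093/216599640024 ≈ 0.83948)
(t - 84606)/((1616113 - 1*801314) - 4297805) = (181831498093/216599640024 - 84606)/((1616113 - 1*801314) - 4297805) = -18325447312372451/(216599640024*((1616113 - 801314) - 4297805)) = -18325447312372451/(216599640024*(814799 - 4297805)) = -18325447312372451/216599640024/(-3483006) = -18325447312372451/216599640024*(-1/3483006) = 18325447312372451/754417845801432144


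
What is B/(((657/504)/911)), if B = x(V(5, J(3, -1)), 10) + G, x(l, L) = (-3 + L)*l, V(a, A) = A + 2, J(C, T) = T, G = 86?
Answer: 4744488/73 ≈ 64993.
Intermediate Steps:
V(a, A) = 2 + A
x(l, L) = l*(-3 + L)
B = 93 (B = (2 - 1)*(-3 + 10) + 86 = 1*7 + 86 = 7 + 86 = 93)
B/(((657/504)/911)) = 93/(((657/504)/911)) = 93/(((657*(1/504))*(1/911))) = 93/(((73/56)*(1/911))) = 93/(73/51016) = 93*(51016/73) = 4744488/73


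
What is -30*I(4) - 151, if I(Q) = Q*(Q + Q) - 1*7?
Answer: -901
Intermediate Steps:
I(Q) = -7 + 2*Q² (I(Q) = Q*(2*Q) - 7 = 2*Q² - 7 = -7 + 2*Q²)
-30*I(4) - 151 = -30*(-7 + 2*4²) - 151 = -30*(-7 + 2*16) - 151 = -30*(-7 + 32) - 151 = -30*25 - 151 = -750 - 151 = -901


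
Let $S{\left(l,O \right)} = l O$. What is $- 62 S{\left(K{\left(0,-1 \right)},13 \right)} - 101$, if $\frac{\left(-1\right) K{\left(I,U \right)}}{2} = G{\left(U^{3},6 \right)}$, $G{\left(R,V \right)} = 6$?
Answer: $9571$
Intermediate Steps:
$K{\left(I,U \right)} = -12$ ($K{\left(I,U \right)} = \left(-2\right) 6 = -12$)
$S{\left(l,O \right)} = O l$
$- 62 S{\left(K{\left(0,-1 \right)},13 \right)} - 101 = - 62 \cdot 13 \left(-12\right) - 101 = \left(-62\right) \left(-156\right) - 101 = 9672 - 101 = 9571$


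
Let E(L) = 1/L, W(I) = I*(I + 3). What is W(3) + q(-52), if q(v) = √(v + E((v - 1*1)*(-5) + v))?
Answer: 18 + 5*I*√94359/213 ≈ 18.0 + 7.2108*I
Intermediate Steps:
W(I) = I*(3 + I)
E(L) = 1/L
q(v) = √(v + 1/(5 - 4*v)) (q(v) = √(v + 1/((v - 1*1)*(-5) + v)) = √(v + 1/((v - 1)*(-5) + v)) = √(v + 1/((-1 + v)*(-5) + v)) = √(v + 1/((5 - 5*v) + v)) = √(v + 1/(5 - 4*v)))
W(3) + q(-52) = 3*(3 + 3) + √((-1 - 52*(-5 + 4*(-52)))/(-5 + 4*(-52))) = 3*6 + √((-1 - 52*(-5 - 208))/(-5 - 208)) = 18 + √((-1 - 52*(-213))/(-213)) = 18 + √(-(-1 + 11076)/213) = 18 + √(-1/213*11075) = 18 + √(-11075/213) = 18 + 5*I*√94359/213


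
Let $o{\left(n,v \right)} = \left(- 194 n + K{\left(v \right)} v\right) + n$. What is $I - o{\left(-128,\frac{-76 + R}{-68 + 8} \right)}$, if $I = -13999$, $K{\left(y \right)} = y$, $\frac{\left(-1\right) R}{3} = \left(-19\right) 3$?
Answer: $- \frac{5573593}{144} \approx -38706.0$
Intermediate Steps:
$R = 171$ ($R = - 3 \left(\left(-19\right) 3\right) = \left(-3\right) \left(-57\right) = 171$)
$o{\left(n,v \right)} = v^{2} - 193 n$ ($o{\left(n,v \right)} = \left(- 194 n + v v\right) + n = \left(- 194 n + v^{2}\right) + n = \left(v^{2} - 194 n\right) + n = v^{2} - 193 n$)
$I - o{\left(-128,\frac{-76 + R}{-68 + 8} \right)} = -13999 - \left(\left(\frac{-76 + 171}{-68 + 8}\right)^{2} - -24704\right) = -13999 - \left(\left(\frac{95}{-60}\right)^{2} + 24704\right) = -13999 - \left(\left(95 \left(- \frac{1}{60}\right)\right)^{2} + 24704\right) = -13999 - \left(\left(- \frac{19}{12}\right)^{2} + 24704\right) = -13999 - \left(\frac{361}{144} + 24704\right) = -13999 - \frac{3557737}{144} = - \frac{5573593}{144}$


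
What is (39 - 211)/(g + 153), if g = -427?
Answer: 86/137 ≈ 0.62774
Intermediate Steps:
(39 - 211)/(g + 153) = (39 - 211)/(-427 + 153) = -172/(-274) = -172*(-1/274) = 86/137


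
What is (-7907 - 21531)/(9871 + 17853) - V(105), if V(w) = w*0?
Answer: -14719/13862 ≈ -1.0618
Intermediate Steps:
V(w) = 0
(-7907 - 21531)/(9871 + 17853) - V(105) = (-7907 - 21531)/(9871 + 17853) - 1*0 = -29438/27724 + 0 = -29438*1/27724 + 0 = -14719/13862 + 0 = -14719/13862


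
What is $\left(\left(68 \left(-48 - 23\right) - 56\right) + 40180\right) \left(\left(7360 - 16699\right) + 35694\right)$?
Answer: $930226080$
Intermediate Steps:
$\left(\left(68 \left(-48 - 23\right) - 56\right) + 40180\right) \left(\left(7360 - 16699\right) + 35694\right) = \left(\left(68 \left(-71\right) - 56\right) + 40180\right) \left(\left(7360 - 16699\right) + 35694\right) = \left(\left(-4828 - 56\right) + 40180\right) \left(-9339 + 35694\right) = \left(-4884 + 40180\right) 26355 = 35296 \cdot 26355 = 930226080$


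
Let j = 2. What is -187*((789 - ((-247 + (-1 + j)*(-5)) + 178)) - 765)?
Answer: -18326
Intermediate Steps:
-187*((789 - ((-247 + (-1 + j)*(-5)) + 178)) - 765) = -187*((789 - ((-247 + (-1 + 2)*(-5)) + 178)) - 765) = -187*((789 - ((-247 + 1*(-5)) + 178)) - 765) = -187*((789 - ((-247 - 5) + 178)) - 765) = -187*((789 - (-252 + 178)) - 765) = -187*((789 - 1*(-74)) - 765) = -187*((789 + 74) - 765) = -187*(863 - 765) = -187*98 = -18326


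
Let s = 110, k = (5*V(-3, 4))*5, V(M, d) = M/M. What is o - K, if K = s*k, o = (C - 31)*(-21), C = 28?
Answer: -2687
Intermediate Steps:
V(M, d) = 1
k = 25 (k = (5*1)*5 = 5*5 = 25)
o = 63 (o = (28 - 31)*(-21) = -3*(-21) = 63)
K = 2750 (K = 110*25 = 2750)
o - K = 63 - 1*2750 = 63 - 2750 = -2687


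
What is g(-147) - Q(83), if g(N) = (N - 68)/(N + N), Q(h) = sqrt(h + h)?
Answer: 215/294 - sqrt(166) ≈ -12.153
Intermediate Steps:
Q(h) = sqrt(2)*sqrt(h) (Q(h) = sqrt(2*h) = sqrt(2)*sqrt(h))
g(N) = (-68 + N)/(2*N) (g(N) = (-68 + N)/((2*N)) = (-68 + N)*(1/(2*N)) = (-68 + N)/(2*N))
g(-147) - Q(83) = (1/2)*(-68 - 147)/(-147) - sqrt(2)*sqrt(83) = (1/2)*(-1/147)*(-215) - sqrt(166) = 215/294 - sqrt(166)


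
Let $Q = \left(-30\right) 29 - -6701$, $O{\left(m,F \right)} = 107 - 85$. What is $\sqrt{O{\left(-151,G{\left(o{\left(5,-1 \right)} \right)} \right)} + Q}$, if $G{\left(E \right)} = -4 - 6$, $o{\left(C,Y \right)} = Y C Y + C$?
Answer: $\sqrt{5853} \approx 76.505$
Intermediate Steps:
$o{\left(C,Y \right)} = C + C Y^{2}$ ($o{\left(C,Y \right)} = C Y Y + C = C Y^{2} + C = C + C Y^{2}$)
$G{\left(E \right)} = -10$
$O{\left(m,F \right)} = 22$
$Q = 5831$ ($Q = -870 + 6701 = 5831$)
$\sqrt{O{\left(-151,G{\left(o{\left(5,-1 \right)} \right)} \right)} + Q} = \sqrt{22 + 5831} = \sqrt{5853}$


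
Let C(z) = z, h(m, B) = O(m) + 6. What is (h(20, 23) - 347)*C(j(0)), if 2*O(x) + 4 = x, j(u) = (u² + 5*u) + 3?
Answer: -999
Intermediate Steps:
j(u) = 3 + u² + 5*u
O(x) = -2 + x/2
h(m, B) = 4 + m/2 (h(m, B) = (-2 + m/2) + 6 = 4 + m/2)
(h(20, 23) - 347)*C(j(0)) = ((4 + (½)*20) - 347)*(3 + 0² + 5*0) = ((4 + 10) - 347)*(3 + 0 + 0) = (14 - 347)*3 = -333*3 = -999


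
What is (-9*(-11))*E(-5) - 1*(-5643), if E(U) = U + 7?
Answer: 5841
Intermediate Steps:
E(U) = 7 + U
(-9*(-11))*E(-5) - 1*(-5643) = (-9*(-11))*(7 - 5) - 1*(-5643) = 99*2 + 5643 = 198 + 5643 = 5841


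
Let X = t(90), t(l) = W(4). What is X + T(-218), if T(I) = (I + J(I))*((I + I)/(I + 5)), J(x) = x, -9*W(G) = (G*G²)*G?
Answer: -588464/639 ≈ -920.91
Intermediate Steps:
W(G) = -G⁴/9 (W(G) = -G*G²*G/9 = -G³*G/9 = -G⁴/9)
t(l) = -256/9 (t(l) = -⅑*4⁴ = -⅑*256 = -256/9)
T(I) = 4*I²/(5 + I) (T(I) = (I + I)*((I + I)/(I + 5)) = (2*I)*((2*I)/(5 + I)) = (2*I)*(2*I/(5 + I)) = 4*I²/(5 + I))
X = -256/9 ≈ -28.444
X + T(-218) = -256/9 + 4*(-218)²/(5 - 218) = -256/9 + 4*47524/(-213) = -256/9 + 4*47524*(-1/213) = -256/9 - 190096/213 = -588464/639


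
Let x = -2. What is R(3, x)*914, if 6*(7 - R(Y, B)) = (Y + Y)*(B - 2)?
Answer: 10054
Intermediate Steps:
R(Y, B) = 7 - Y*(-2 + B)/3 (R(Y, B) = 7 - (Y + Y)*(B - 2)/6 = 7 - 2*Y*(-2 + B)/6 = 7 - Y*(-2 + B)/3)
R(3, x)*914 = (7 + (2/3)*3 - 1/3*(-2)*3)*914 = (7 + 2 + 2)*914 = 11*914 = 10054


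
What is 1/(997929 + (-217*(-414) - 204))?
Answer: 1/1087563 ≈ 9.1949e-7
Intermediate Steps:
1/(997929 + (-217*(-414) - 204)) = 1/(997929 + (89838 - 204)) = 1/(997929 + 89634) = 1/1087563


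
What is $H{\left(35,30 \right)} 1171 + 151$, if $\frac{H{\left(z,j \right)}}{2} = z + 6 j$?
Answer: $503681$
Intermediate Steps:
$H{\left(z,j \right)} = 2 z + 12 j$ ($H{\left(z,j \right)} = 2 \left(z + 6 j\right) = 2 z + 12 j$)
$H{\left(35,30 \right)} 1171 + 151 = \left(2 \cdot 35 + 12 \cdot 30\right) 1171 + 151 = \left(70 + 360\right) 1171 + 151 = 430 \cdot 1171 + 151 = 503530 + 151 = 503681$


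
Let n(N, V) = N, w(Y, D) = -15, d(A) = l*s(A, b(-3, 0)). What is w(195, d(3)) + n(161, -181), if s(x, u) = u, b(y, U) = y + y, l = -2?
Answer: 146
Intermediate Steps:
b(y, U) = 2*y
d(A) = 12 (d(A) = -4*(-3) = -2*(-6) = 12)
w(195, d(3)) + n(161, -181) = -15 + 161 = 146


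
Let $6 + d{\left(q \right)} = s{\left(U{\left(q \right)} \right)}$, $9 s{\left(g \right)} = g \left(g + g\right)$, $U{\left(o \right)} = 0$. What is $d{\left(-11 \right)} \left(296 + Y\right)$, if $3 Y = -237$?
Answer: $-1302$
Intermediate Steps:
$s{\left(g \right)} = \frac{2 g^{2}}{9}$ ($s{\left(g \right)} = \frac{g \left(g + g\right)}{9} = \frac{g 2 g}{9} = \frac{2 g^{2}}{9}$)
$d{\left(q \right)} = -6$ ($d{\left(q \right)} = -6 + \frac{2 \cdot 0^{2}}{9} = -6 + \frac{2}{9} \cdot 0 = -6 + 0 = -6$)
$Y = -79$ ($Y = \frac{1}{3} \left(-237\right) = -79$)
$d{\left(-11 \right)} \left(296 + Y\right) = - 6 \left(296 - 79\right) = \left(-6\right) 217 = -1302$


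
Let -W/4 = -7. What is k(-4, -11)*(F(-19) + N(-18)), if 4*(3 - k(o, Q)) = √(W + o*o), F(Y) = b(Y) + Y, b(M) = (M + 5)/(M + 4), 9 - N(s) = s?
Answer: 134/5 - 67*√11/15 ≈ 11.986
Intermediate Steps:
W = 28 (W = -4*(-7) = 28)
N(s) = 9 - s
b(M) = (5 + M)/(4 + M)
F(Y) = Y + (5 + Y)/(4 + Y) (F(Y) = (5 + Y)/(4 + Y) + Y = Y + (5 + Y)/(4 + Y))
k(o, Q) = 3 - √(28 + o²)/4 (k(o, Q) = 3 - √(28 + o*o)/4 = 3 - √(28 + o²)/4)
k(-4, -11)*(F(-19) + N(-18)) = (3 - √(28 + (-4)²)/4)*((5 - 19 - 19*(4 - 19))/(4 - 19) + (9 - 1*(-18))) = (3 - √(28 + 16)/4)*((5 - 19 - 19*(-15))/(-15) + (9 + 18)) = (3 - √11/2)*(-(5 - 19 + 285)/15 + 27) = (3 - √11/2)*(-1/15*271 + 27) = (3 - √11/2)*(-271/15 + 27) = (3 - √11/2)*(134/15) = 134/5 - 67*√11/15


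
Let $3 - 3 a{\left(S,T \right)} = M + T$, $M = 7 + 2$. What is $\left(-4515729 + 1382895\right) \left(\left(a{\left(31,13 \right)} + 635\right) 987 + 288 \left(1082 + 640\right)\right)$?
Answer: $-3497589862620$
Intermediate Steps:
$M = 9$
$a{\left(S,T \right)} = -2 - \frac{T}{3}$ ($a{\left(S,T \right)} = 1 - \frac{9 + T}{3} = 1 - \left(3 + \frac{T}{3}\right) = -2 - \frac{T}{3}$)
$\left(-4515729 + 1382895\right) \left(\left(a{\left(31,13 \right)} + 635\right) 987 + 288 \left(1082 + 640\right)\right) = \left(-4515729 + 1382895\right) \left(\left(\left(-2 - \frac{13}{3}\right) + 635\right) 987 + 288 \left(1082 + 640\right)\right) = - 3132834 \left(\left(\left(-2 - \frac{13}{3}\right) + 635\right) 987 + 288 \cdot 1722\right) = - 3132834 \left(\left(- \frac{19}{3} + 635\right) 987 + 495936\right) = - 3132834 \left(\frac{1886}{3} \cdot 987 + 495936\right) = - 3132834 \left(620494 + 495936\right) = \left(-3132834\right) 1116430 = -3497589862620$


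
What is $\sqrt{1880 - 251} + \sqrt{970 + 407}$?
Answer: $3 \sqrt{181} + 9 \sqrt{17} \approx 77.469$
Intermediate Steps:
$\sqrt{1880 - 251} + \sqrt{970 + 407} = \sqrt{1629} + \sqrt{1377} = 3 \sqrt{181} + 9 \sqrt{17}$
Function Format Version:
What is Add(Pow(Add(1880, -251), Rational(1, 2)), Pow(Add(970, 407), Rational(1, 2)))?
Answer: Add(Mul(3, Pow(181, Rational(1, 2))), Mul(9, Pow(17, Rational(1, 2)))) ≈ 77.469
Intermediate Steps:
Add(Pow(Add(1880, -251), Rational(1, 2)), Pow(Add(970, 407), Rational(1, 2))) = Add(Pow(1629, Rational(1, 2)), Pow(1377, Rational(1, 2))) = Add(Mul(3, Pow(181, Rational(1, 2))), Mul(9, Pow(17, Rational(1, 2))))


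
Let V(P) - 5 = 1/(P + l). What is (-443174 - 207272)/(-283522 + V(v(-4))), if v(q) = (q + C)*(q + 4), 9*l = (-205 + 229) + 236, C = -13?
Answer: 169115960/73714411 ≈ 2.2942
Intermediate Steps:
l = 260/9 (l = ((-205 + 229) + 236)/9 = (24 + 236)/9 = (⅑)*260 = 260/9 ≈ 28.889)
v(q) = (-13 + q)*(4 + q) (v(q) = (q - 13)*(q + 4) = (-13 + q)*(4 + q))
V(P) = 5 + 1/(260/9 + P) (V(P) = 5 + 1/(P + 260/9) = 5 + 1/(260/9 + P))
(-443174 - 207272)/(-283522 + V(v(-4))) = (-443174 - 207272)/(-283522 + (1309 + 45*(-52 + (-4)² - 9*(-4)))/(260 + 9*(-52 + (-4)² - 9*(-4)))) = -650446/(-283522 + (1309 + 45*(-52 + 16 + 36))/(260 + 9*(-52 + 16 + 36))) = -650446/(-283522 + (1309 + 45*0)/(260 + 9*0)) = -650446/(-283522 + (1309 + 0)/(260 + 0)) = -650446/(-283522 + 1309/260) = -650446/(-73714411/260) = -650446*(-260/73714411) = 169115960/73714411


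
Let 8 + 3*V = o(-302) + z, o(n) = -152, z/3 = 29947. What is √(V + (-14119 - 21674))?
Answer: I*√53094/3 ≈ 76.807*I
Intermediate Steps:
z = 89841 (z = 3*29947 = 89841)
V = 89681/3 (V = -8/3 + (-152 + 89841)/3 = -8/3 + (⅓)*89689 = -8/3 + 89689/3 = 89681/3 ≈ 29894.)
√(V + (-14119 - 21674)) = √(89681/3 + (-14119 - 21674)) = √(89681/3 - 35793) = √(-17698/3) = I*√53094/3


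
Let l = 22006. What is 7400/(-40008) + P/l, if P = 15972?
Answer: 29760211/55026003 ≈ 0.54084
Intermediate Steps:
7400/(-40008) + P/l = 7400/(-40008) + 15972/22006 = 7400*(-1/40008) + 15972*(1/22006) = -925/5001 + 7986/11003 = 29760211/55026003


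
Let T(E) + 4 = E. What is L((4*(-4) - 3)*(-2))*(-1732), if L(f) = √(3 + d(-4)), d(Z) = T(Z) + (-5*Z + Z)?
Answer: -1732*√11 ≈ -5744.4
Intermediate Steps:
T(E) = -4 + E
d(Z) = -4 - 3*Z (d(Z) = (-4 + Z) + (-5*Z + Z) = (-4 + Z) - 4*Z = -4 - 3*Z)
L(f) = √11 (L(f) = √(3 + (-4 - 3*(-4))) = √(3 + (-4 + 12)) = √(3 + 8) = √11)
L((4*(-4) - 3)*(-2))*(-1732) = √11*(-1732) = -1732*√11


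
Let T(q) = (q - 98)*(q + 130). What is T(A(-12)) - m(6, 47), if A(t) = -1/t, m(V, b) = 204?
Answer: -1863551/144 ≈ -12941.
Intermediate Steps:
T(q) = (-98 + q)*(130 + q)
T(A(-12)) - m(6, 47) = (-12740 + (-1/(-12))² + 32*(-1/(-12))) - 1*204 = (-12740 + (-1*(-1/12))² + 32*(-1*(-1/12))) - 204 = (-12740 + (1/12)² + 32*(1/12)) - 204 = (-12740 + 1/144 + 8/3) - 204 = -1834175/144 - 204 = -1863551/144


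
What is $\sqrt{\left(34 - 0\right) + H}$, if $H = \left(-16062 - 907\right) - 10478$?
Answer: $i \sqrt{27413} \approx 165.57 i$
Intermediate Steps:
$H = -27447$ ($H = -16969 - 10478 = -27447$)
$\sqrt{\left(34 - 0\right) + H} = \sqrt{\left(34 - 0\right) - 27447} = \sqrt{\left(34 + 0\right) - 27447} = \sqrt{34 - 27447} = \sqrt{-27413} = i \sqrt{27413}$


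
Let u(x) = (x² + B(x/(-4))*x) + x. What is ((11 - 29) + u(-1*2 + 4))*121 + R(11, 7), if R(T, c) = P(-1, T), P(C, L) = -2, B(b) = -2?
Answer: -1938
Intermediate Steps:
R(T, c) = -2
u(x) = x² - x (u(x) = (x² - 2*x) + x = x² - x)
((11 - 29) + u(-1*2 + 4))*121 + R(11, 7) = ((11 - 29) + (-1*2 + 4)*(-1 + (-1*2 + 4)))*121 - 2 = (-18 + (-2 + 4)*(-1 + (-2 + 4)))*121 - 2 = (-18 + 2*(-1 + 2))*121 - 2 = (-18 + 2*1)*121 - 2 = (-18 + 2)*121 - 2 = -16*121 - 2 = -1936 - 2 = -1938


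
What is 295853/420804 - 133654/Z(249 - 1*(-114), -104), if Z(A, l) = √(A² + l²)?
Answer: 295853/420804 - 133654*√142585/142585 ≈ -353.25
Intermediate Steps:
295853/420804 - 133654/Z(249 - 1*(-114), -104) = 295853/420804 - 133654/√((249 - 1*(-114))² + (-104)²) = 295853*(1/420804) - 133654/√((249 + 114)² + 10816) = 295853/420804 - 133654/√(363² + 10816) = 295853/420804 - 133654/√(131769 + 10816) = 295853/420804 - 133654*√142585/142585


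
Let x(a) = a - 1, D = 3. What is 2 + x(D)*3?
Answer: 8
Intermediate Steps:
x(a) = -1 + a
2 + x(D)*3 = 2 + (-1 + 3)*3 = 2 + 2*3 = 2 + 6 = 8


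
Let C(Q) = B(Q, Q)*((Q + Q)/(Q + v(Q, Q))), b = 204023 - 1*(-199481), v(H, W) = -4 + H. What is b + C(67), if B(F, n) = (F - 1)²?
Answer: 26519612/65 ≈ 4.0799e+5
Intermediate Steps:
b = 403504 (b = 204023 + 199481 = 403504)
B(F, n) = (-1 + F)²
C(Q) = 2*Q*(-1 + Q)²/(-4 + 2*Q) (C(Q) = (-1 + Q)²*((Q + Q)/(Q + (-4 + Q))) = (-1 + Q)²*((2*Q)/(-4 + 2*Q)) = (-1 + Q)²*(2*Q/(-4 + 2*Q)) = 2*Q*(-1 + Q)²/(-4 + 2*Q))
b + C(67) = 403504 + 67*(-1 + 67)²/(-2 + 67) = 403504 + 67*66²/65 = 403504 + 67*4356*(1/65) = 403504 + 291852/65 = 26519612/65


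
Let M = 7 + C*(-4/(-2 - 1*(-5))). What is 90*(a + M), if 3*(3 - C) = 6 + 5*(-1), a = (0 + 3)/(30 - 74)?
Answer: 6685/22 ≈ 303.86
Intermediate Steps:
a = -3/44 (a = 3/(-44) = 3*(-1/44) = -3/44 ≈ -0.068182)
C = 8/3 (C = 3 - (6 + 5*(-1))/3 = 3 - (6 - 5)/3 = 3 - ⅓*1 = 3 - ⅓ = 8/3 ≈ 2.6667)
M = 31/9 (M = 7 + 8*(-4/(-2 - 1*(-5)))/3 = 7 + 8*(-4/(-2 + 5))/3 = 7 + 8*(-4/3)/3 = 7 + 8*(-4*⅓)/3 = 7 + (8/3)*(-4/3) = 7 - 32/9 = 31/9 ≈ 3.4444)
90*(a + M) = 90*(-3/44 + 31/9) = 90*(1337/396) = 6685/22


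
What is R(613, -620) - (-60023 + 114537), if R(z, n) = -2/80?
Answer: -2180561/40 ≈ -54514.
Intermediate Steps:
R(z, n) = -1/40 (R(z, n) = -2*1/80 = -1/40)
R(613, -620) - (-60023 + 114537) = -1/40 - (-60023 + 114537) = -1/40 - 1*54514 = -1/40 - 54514 = -2180561/40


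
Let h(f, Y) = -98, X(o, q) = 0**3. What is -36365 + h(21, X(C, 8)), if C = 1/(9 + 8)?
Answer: -36463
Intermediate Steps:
C = 1/17 ≈ 0.058824
X(o, q) = 0
-36365 + h(21, X(C, 8)) = -36365 - 98 = -36463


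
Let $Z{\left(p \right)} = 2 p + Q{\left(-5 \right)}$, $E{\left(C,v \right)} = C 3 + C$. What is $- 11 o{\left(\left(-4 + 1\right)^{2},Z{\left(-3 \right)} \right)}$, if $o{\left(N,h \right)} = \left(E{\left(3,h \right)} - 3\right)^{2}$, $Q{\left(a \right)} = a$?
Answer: $-891$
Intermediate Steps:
$E{\left(C,v \right)} = 4 C$ ($E{\left(C,v \right)} = 3 C + C = 4 C$)
$Z{\left(p \right)} = -5 + 2 p$ ($Z{\left(p \right)} = 2 p - 5 = -5 + 2 p$)
$o{\left(N,h \right)} = 81$ ($o{\left(N,h \right)} = \left(4 \cdot 3 - 3\right)^{2} = \left(12 - 3\right)^{2} = 9^{2} = 81$)
$- 11 o{\left(\left(-4 + 1\right)^{2},Z{\left(-3 \right)} \right)} = \left(-11\right) 81 = -891$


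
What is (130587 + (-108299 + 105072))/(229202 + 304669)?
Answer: 127360/533871 ≈ 0.23856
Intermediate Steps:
(130587 + (-108299 + 105072))/(229202 + 304669) = (130587 - 3227)/533871 = 127360*(1/533871) = 127360/533871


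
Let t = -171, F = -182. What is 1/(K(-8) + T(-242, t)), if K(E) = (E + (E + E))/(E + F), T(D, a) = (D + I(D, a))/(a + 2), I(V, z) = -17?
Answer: 16055/26633 ≈ 0.60282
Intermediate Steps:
T(D, a) = (-17 + D)/(2 + a) (T(D, a) = (D - 17)/(a + 2) = (-17 + D)/(2 + a))
K(E) = 3*E/(-182 + E) (K(E) = (E + (E + E))/(E - 182) = (E + 2*E)/(-182 + E) = (3*E)/(-182 + E) = 3*E/(-182 + E))
1/(K(-8) + T(-242, t)) = 1/(3*(-8)/(-182 - 8) + (-17 - 242)/(2 - 171)) = 1/(3*(-8)/(-190) - 259/(-169)) = 1/(3*(-8)*(-1/190) - 1/169*(-259)) = 1/(12/95 + 259/169) = 1/(26633/16055) = 16055/26633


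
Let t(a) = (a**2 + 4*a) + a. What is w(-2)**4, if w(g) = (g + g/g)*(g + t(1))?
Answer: 256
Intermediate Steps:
t(a) = a**2 + 5*a
w(g) = (1 + g)*(6 + g) (w(g) = (g + g/g)*(g + 1*(5 + 1)) = (g + 1)*(g + 1*6) = (1 + g)*(g + 6) = (1 + g)*(6 + g))
w(-2)**4 = (6 + (-2)**2 + 7*(-2))**4 = (6 + 4 - 14)**4 = (-4)**4 = 256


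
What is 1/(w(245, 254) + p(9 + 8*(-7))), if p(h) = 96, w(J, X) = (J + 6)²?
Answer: 1/63097 ≈ 1.5849e-5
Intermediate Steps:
w(J, X) = (6 + J)²
1/(w(245, 254) + p(9 + 8*(-7))) = 1/((6 + 245)² + 96) = 1/(251² + 96) = 1/(63001 + 96) = 1/63097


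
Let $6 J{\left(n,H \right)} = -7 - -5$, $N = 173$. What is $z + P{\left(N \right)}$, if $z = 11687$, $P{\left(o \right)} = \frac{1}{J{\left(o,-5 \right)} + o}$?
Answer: $\frac{6053869}{518} \approx 11687.0$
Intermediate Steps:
$J{\left(n,H \right)} = - \frac{1}{3}$ ($J{\left(n,H \right)} = \frac{-7 - -5}{6} = \frac{-7 + 5}{6} = \frac{1}{6} \left(-2\right) = - \frac{1}{3}$)
$P{\left(o \right)} = \frac{1}{- \frac{1}{3} + o}$
$z + P{\left(N \right)} = 11687 + \frac{3}{-1 + 3 \cdot 173} = 11687 + \frac{3}{-1 + 519} = 11687 + \frac{3}{518} = \frac{6053869}{518}$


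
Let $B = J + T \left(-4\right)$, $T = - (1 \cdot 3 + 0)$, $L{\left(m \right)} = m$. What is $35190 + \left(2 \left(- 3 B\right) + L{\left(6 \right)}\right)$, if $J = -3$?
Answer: $35142$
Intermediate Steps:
$T = -3$ ($T = - (3 + 0) = \left(-1\right) 3 = -3$)
$B = 9$ ($B = -3 - -12 = -3 + 12 = 9$)
$35190 + \left(2 \left(- 3 B\right) + L{\left(6 \right)}\right) = 35190 + \left(2 \left(\left(-3\right) 9\right) + 6\right) = 35190 + \left(2 \left(-27\right) + 6\right) = 35190 + \left(-54 + 6\right) = 35190 - 48 = 35142$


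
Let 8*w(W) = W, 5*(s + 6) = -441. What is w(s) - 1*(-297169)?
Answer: 11886289/40 ≈ 2.9716e+5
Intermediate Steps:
s = -471/5 (s = -6 + (1/5)*(-441) = -6 - 441/5 = -471/5 ≈ -94.200)
w(W) = W/8
w(s) - 1*(-297169) = (1/8)*(-471/5) - 1*(-297169) = -471/40 + 297169 = 11886289/40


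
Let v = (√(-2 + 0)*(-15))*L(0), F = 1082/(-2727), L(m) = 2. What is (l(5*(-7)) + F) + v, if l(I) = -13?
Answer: -36533/2727 - 30*I*√2 ≈ -13.397 - 42.426*I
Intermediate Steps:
F = -1082/2727 (F = 1082*(-1/2727) = -1082/2727 ≈ -0.39677)
v = -30*I*√2 (v = (√(-2 + 0)*(-15))*2 = (√(-2)*(-15))*2 = ((I*√2)*(-15))*2 = -15*I*√2*2 = -30*I*√2 ≈ -42.426*I)
(l(5*(-7)) + F) + v = (-13 - 1082/2727) - 30*I*√2 = -36533/2727 - 30*I*√2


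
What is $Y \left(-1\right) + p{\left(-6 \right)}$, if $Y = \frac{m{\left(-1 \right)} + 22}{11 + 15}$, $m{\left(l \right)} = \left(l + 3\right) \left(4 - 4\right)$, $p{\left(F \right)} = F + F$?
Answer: $- \frac{167}{13} \approx -12.846$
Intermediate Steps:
$p{\left(F \right)} = 2 F$
$m{\left(l \right)} = 0$ ($m{\left(l \right)} = \left(3 + l\right) 0 = 0$)
$Y = \frac{11}{13}$ ($Y = \frac{0 + 22}{11 + 15} = \frac{22}{26} = 22 \cdot \frac{1}{26} = \frac{11}{13} \approx 0.84615$)
$Y \left(-1\right) + p{\left(-6 \right)} = \frac{11}{13} \left(-1\right) + 2 \left(-6\right) = - \frac{11}{13} - 12 = - \frac{167}{13}$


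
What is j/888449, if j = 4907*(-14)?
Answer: -68698/888449 ≈ -0.077324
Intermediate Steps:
j = -68698
j/888449 = -68698/888449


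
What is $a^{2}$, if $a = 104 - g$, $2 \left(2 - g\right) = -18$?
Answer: $8649$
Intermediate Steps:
$g = 11$ ($g = 2 - -9 = 2 + 9 = 11$)
$a = 93$ ($a = 104 - 11 = 93$)
$a^{2} = 93^{2} = 8649$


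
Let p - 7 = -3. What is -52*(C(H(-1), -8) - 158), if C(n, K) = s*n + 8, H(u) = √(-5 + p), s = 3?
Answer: 7800 - 156*I ≈ 7800.0 - 156.0*I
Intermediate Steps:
p = 4 (p = 7 - 3 = 4)
H(u) = I (H(u) = √(-5 + 4) = √(-1) = I)
C(n, K) = 8 + 3*n (C(n, K) = 3*n + 8 = 8 + 3*n)
-52*(C(H(-1), -8) - 158) = -52*((8 + 3*I) - 158) = -52*(-150 + 3*I) = 7800 - 156*I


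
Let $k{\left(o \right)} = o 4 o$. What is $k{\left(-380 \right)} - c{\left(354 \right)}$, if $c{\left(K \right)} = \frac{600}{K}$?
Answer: $\frac{34078300}{59} \approx 5.776 \cdot 10^{5}$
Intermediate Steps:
$k{\left(o \right)} = 4 o^{2}$ ($k{\left(o \right)} = 4 o o = 4 o^{2}$)
$k{\left(-380 \right)} - c{\left(354 \right)} = 4 \left(-380\right)^{2} - \frac{600}{354} = 4 \cdot 144400 - 600 \cdot \frac{1}{354} = 577600 - \frac{100}{59} = \frac{34078300}{59}$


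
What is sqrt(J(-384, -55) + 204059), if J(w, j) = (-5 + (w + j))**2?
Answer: sqrt(401195) ≈ 633.40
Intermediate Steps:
J(w, j) = (-5 + j + w)**2 (J(w, j) = (-5 + (j + w))**2 = (-5 + j + w)**2)
sqrt(J(-384, -55) + 204059) = sqrt((-5 - 55 - 384)**2 + 204059) = sqrt((-444)**2 + 204059) = sqrt(197136 + 204059) = sqrt(401195)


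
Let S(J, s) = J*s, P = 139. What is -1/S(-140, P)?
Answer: 1/19460 ≈ 5.1387e-5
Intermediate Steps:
-1/S(-140, P) = -1/((-140*139)) = -1/(-19460) = -1*(-1/19460) = 1/19460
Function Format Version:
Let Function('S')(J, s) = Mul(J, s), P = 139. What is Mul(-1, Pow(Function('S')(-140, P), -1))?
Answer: Rational(1, 19460) ≈ 5.1387e-5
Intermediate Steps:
Mul(-1, Pow(Function('S')(-140, P), -1)) = Mul(-1, Pow(Mul(-140, 139), -1)) = Mul(-1, Pow(-19460, -1)) = Mul(-1, Rational(-1, 19460)) = Rational(1, 19460)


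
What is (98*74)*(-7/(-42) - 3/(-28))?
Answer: 5957/3 ≈ 1985.7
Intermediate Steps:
(98*74)*(-7/(-42) - 3/(-28)) = 7252*(-7*(-1/42) - 3*(-1/28)) = 7252*(⅙ + 3/28) = 7252*(23/84) = 5957/3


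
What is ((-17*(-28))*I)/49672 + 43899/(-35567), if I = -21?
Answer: -90574245/63095858 ≈ -1.4355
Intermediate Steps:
((-17*(-28))*I)/49672 + 43899/(-35567) = (-17*(-28)*(-21))/49672 + 43899/(-35567) = (476*(-21))*(1/49672) + 43899*(-1/35567) = -9996*1/49672 - 43899/35567 = -357/1774 - 43899/35567 = -90574245/63095858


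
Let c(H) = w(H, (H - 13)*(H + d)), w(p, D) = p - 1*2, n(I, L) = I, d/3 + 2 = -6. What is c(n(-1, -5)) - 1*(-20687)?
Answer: 20684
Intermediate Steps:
d = -24 (d = -6 + 3*(-6) = -6 - 18 = -24)
w(p, D) = -2 + p (w(p, D) = p - 2 = -2 + p)
c(H) = -2 + H
c(n(-1, -5)) - 1*(-20687) = (-2 - 1) - 1*(-20687) = -3 + 20687 = 20684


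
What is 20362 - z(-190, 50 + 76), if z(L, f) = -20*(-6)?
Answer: 20242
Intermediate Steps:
z(L, f) = 120
20362 - z(-190, 50 + 76) = 20362 - 1*120 = 20362 - 120 = 20242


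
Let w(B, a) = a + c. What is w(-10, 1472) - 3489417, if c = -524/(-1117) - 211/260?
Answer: -1012969086347/290420 ≈ -3.4879e+6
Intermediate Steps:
c = -99447/290420 (c = -524*(-1/1117) - 211*1/260 = 524/1117 - 211/260 = -99447/290420 ≈ -0.34242)
w(B, a) = -99447/290420 + a (w(B, a) = a - 99447/290420 = -99447/290420 + a)
w(-10, 1472) - 3489417 = (-99447/290420 + 1472) - 3489417 = 427398793/290420 - 3489417 = -1012969086347/290420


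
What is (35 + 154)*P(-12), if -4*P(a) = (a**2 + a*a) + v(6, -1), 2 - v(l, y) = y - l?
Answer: -56133/4 ≈ -14033.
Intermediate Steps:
v(l, y) = 2 + l - y (v(l, y) = 2 - (y - l) = 2 + (l - y) = 2 + l - y)
P(a) = -9/4 - a**2/2 (P(a) = -((a**2 + a*a) + (2 + 6 - 1*(-1)))/4 = -((a**2 + a**2) + (2 + 6 + 1))/4 = -(2*a**2 + 9)/4 = -(9 + 2*a**2)/4 = -9/4 - a**2/2)
(35 + 154)*P(-12) = (35 + 154)*(-9/4 - 1/2*(-12)**2) = 189*(-9/4 - 1/2*144) = 189*(-9/4 - 72) = 189*(-297/4) = -56133/4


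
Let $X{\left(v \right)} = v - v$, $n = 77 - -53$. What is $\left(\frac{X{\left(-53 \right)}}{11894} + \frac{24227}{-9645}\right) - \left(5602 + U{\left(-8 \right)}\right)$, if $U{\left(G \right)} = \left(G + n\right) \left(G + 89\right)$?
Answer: $- \frac{149367407}{9645} \approx -15487.0$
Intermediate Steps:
$n = 130$ ($n = 77 + 53 = 130$)
$X{\left(v \right)} = 0$
$U{\left(G \right)} = \left(89 + G\right) \left(130 + G\right)$ ($U{\left(G \right)} = \left(G + 130\right) \left(G + 89\right) = \left(130 + G\right) \left(89 + G\right) = \left(89 + G\right) \left(130 + G\right)$)
$\left(\frac{X{\left(-53 \right)}}{11894} + \frac{24227}{-9645}\right) - \left(5602 + U{\left(-8 \right)}\right) = \left(\frac{0}{11894} + \frac{24227}{-9645}\right) - \left(17236 - 1752\right) = \left(0 \cdot \frac{1}{11894} + 24227 \left(- \frac{1}{9645}\right)\right) - 15484 = \left(0 - \frac{24227}{9645}\right) - 15484 = - \frac{24227}{9645} - 15484 = - \frac{149367407}{9645}$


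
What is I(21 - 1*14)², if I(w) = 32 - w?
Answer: 625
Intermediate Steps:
I(21 - 1*14)² = (32 - (21 - 1*14))² = (32 - (21 - 14))² = (32 - 1*7)² = (32 - 7)² = 25² = 625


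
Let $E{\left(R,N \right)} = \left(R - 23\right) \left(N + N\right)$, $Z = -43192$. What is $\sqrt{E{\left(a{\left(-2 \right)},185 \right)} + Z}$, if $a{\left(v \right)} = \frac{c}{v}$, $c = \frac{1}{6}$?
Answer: $\frac{i \sqrt{1862382}}{6} \approx 227.45 i$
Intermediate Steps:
$c = \frac{1}{6} \approx 0.16667$
$a{\left(v \right)} = \frac{1}{6 v}$
$E{\left(R,N \right)} = 2 N \left(-23 + R\right)$ ($E{\left(R,N \right)} = \left(-23 + R\right) 2 N = 2 N \left(-23 + R\right)$)
$\sqrt{E{\left(a{\left(-2 \right)},185 \right)} + Z} = \sqrt{2 \cdot 185 \left(-23 + \frac{1}{6 \left(-2\right)}\right) - 43192} = \sqrt{2 \cdot 185 \left(-23 + \frac{1}{6} \left(- \frac{1}{2}\right)\right) - 43192} = \sqrt{2 \cdot 185 \left(-23 - \frac{1}{12}\right) - 43192} = \sqrt{2 \cdot 185 \left(- \frac{277}{12}\right) - 43192} = \sqrt{- \frac{51245}{6} - 43192} = \sqrt{- \frac{310397}{6}} = \frac{i \sqrt{1862382}}{6}$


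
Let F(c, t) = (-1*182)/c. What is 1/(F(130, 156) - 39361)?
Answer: -5/196812 ≈ -2.5405e-5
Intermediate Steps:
F(c, t) = -182/c
1/(F(130, 156) - 39361) = 1/(-182/130 - 39361) = 1/(-182*1/130 - 39361) = 1/(-7/5 - 39361) = 1/(-196812/5) = -5/196812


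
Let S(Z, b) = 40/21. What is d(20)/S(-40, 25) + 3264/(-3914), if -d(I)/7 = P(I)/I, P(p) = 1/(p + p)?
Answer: -52511679/62624000 ≈ -0.83852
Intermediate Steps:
S(Z, b) = 40/21 (S(Z, b) = 40*(1/21) = 40/21)
P(p) = 1/(2*p)
d(I) = -7/(2*I²) (d(I) = -7*1/(2*I)/I = -7/(2*I²))
d(20)/S(-40, 25) + 3264/(-3914) = (-7/2/20²)/(40/21) + 3264/(-3914) = -7/2*1/400*(21/40) + 3264*(-1/3914) = -7/800*21/40 - 1632/1957 = -147/32000 - 1632/1957 = -52511679/62624000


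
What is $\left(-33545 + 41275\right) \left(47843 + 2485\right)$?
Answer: $389035440$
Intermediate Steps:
$\left(-33545 + 41275\right) \left(47843 + 2485\right) = 7730 \cdot 50328 = 389035440$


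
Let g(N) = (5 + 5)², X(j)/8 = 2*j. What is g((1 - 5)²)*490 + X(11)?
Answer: 49176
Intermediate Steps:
X(j) = 16*j (X(j) = 8*(2*j) = 16*j)
g(N) = 100 (g(N) = 10² = 100)
g((1 - 5)²)*490 + X(11) = 100*490 + 16*11 = 49000 + 176 = 49176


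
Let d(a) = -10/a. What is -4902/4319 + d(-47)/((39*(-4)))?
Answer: -17992327/15833454 ≈ -1.1363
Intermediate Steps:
-4902/4319 + d(-47)/((39*(-4))) = -4902/4319 + (-10/(-47))/((39*(-4))) = -4902*1/4319 - 10*(-1/47)/(-156) = -4902/4319 + (10/47)*(-1/156) = -4902/4319 - 5/3666 = -17992327/15833454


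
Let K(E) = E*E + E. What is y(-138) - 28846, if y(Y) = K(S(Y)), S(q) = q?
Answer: -9940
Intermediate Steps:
K(E) = E + E**2 (K(E) = E**2 + E = E + E**2)
y(Y) = Y*(1 + Y)
y(-138) - 28846 = -138*(1 - 138) - 28846 = -138*(-137) - 28846 = 18906 - 28846 = -9940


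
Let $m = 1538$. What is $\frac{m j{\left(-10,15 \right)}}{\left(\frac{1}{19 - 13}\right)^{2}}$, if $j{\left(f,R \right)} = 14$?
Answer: $775152$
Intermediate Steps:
$\frac{m j{\left(-10,15 \right)}}{\left(\frac{1}{19 - 13}\right)^{2}} = \frac{1538 \cdot 14}{\left(\frac{1}{19 - 13}\right)^{2}} = \frac{21532}{\left(\frac{1}{6}\right)^{2}} = 21532 \frac{1}{\frac{1}{36}} = 21532 \cdot 36 = 775152$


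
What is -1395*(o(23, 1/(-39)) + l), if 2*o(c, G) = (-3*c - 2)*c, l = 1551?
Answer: -2049255/2 ≈ -1.0246e+6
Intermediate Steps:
o(c, G) = c*(-2 - 3*c)/2 (o(c, G) = ((-3*c - 2)*c)/2 = ((-2 - 3*c)*c)/2 = (c*(-2 - 3*c))/2 = c*(-2 - 3*c)/2)
-1395*(o(23, 1/(-39)) + l) = -1395*(-1/2*23*(2 + 3*23) + 1551) = -1395*(-1/2*23*(2 + 69) + 1551) = -1395*(-1/2*23*71 + 1551) = -1395*(-1633/2 + 1551) = -1395*1469/2 = -2049255/2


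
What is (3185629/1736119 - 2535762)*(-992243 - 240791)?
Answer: 493480540881280606/157829 ≈ 3.1267e+12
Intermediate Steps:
(3185629/1736119 - 2535762)*(-992243 - 240791) = (3185629*(1/1736119) - 2535762)*(-1233034) = (3185629/1736119 - 2535762)*(-1233034) = -4402381402049/1736119*(-1233034) = 493480540881280606/157829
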